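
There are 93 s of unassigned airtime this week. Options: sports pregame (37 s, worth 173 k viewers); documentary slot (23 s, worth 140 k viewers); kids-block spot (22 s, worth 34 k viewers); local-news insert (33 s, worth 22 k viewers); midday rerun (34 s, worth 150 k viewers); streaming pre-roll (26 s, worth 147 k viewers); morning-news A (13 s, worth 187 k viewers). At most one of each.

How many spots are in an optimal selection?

4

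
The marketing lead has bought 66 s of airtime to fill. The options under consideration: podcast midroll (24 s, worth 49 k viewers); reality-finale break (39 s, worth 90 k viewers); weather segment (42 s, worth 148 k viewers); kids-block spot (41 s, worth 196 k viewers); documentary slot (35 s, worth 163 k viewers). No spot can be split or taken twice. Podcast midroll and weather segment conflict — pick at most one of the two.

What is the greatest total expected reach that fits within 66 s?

Density check — kids-block spot 4.78, documentary slot 4.66, weather segment 3.52 are the best per s.
Best packing: podcast midroll + kids-block spot — 65 s, 245 total.

245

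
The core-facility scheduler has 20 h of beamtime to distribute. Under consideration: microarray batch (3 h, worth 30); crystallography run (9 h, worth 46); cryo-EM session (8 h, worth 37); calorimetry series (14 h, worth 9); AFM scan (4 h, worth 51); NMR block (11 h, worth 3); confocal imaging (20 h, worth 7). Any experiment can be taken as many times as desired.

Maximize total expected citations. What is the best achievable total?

255

Best packing: 5×AFM scan — 20 h, 255 total.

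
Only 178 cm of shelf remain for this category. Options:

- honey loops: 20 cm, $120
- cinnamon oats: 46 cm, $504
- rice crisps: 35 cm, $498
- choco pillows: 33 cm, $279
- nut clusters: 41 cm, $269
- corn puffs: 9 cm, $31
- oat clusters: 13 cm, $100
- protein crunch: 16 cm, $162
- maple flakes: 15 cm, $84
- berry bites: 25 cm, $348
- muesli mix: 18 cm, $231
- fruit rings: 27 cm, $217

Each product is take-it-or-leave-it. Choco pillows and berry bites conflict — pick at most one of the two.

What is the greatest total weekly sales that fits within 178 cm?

Ranking by ratio (weekly sales/cm): rice crisps 14.23, berry bites 13.92, muesli mix 12.83.
Taking cinnamon oats + rice crisps + corn puffs + protein crunch + berry bites + muesli mix + fruit rings: 176 cm used, 1991 in weekly sales.

1991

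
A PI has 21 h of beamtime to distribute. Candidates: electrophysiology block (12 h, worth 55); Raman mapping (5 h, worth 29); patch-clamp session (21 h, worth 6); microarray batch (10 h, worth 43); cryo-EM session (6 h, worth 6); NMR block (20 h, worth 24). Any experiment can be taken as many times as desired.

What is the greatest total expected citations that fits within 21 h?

The ratio ordering already packs tightly: 4×Raman mapping, 20 h, 116.

116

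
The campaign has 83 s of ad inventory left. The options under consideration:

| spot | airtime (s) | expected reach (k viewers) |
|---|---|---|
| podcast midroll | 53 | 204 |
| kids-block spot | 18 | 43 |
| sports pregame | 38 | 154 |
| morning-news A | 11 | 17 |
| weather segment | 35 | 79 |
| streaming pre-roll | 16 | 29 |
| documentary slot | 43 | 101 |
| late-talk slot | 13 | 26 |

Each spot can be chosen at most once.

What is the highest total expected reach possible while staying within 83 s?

264

Greedy by ratio would take kids-block spot + sports pregame + morning-news A + late-talk slot: 80 s used, total 240.
The 51 s tied up in sports pregame and late-talk slot is better spent on podcast midroll — total rises to 264 (82 s).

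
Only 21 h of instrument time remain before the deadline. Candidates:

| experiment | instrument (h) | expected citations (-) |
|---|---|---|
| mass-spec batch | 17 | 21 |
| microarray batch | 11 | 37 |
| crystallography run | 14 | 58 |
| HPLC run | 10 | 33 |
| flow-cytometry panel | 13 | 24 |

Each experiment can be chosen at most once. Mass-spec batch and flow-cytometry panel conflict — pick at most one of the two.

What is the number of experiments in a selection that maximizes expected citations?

2

The maximum expected citations within 21 h is 70.
One optimal bundle: microarray batch + HPLC run (21 h).
All optima have 2 experiments.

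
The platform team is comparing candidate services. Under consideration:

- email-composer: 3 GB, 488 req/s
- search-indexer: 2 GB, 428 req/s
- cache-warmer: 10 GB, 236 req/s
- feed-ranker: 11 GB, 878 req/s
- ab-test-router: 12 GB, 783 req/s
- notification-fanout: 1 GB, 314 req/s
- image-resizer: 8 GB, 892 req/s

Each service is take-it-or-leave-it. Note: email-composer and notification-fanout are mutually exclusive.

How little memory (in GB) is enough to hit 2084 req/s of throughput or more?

Need the lightest bundle worth ≥ 2084.
feed-ranker + notification-fanout + image-resizer reaches 2084 using 20 GB.
Any bundle with less than 20 GB falls short of 2084.

20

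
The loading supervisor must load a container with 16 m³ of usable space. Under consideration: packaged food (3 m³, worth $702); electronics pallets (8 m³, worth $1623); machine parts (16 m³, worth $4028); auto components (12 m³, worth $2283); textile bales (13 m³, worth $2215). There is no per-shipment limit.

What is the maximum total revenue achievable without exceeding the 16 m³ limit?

4028

Density check — machine parts 251.75, packaged food 234.00, electronics pallets 202.88, auto components 190.25 are the best per m³.
The ratio ordering already packs tightly: machine parts, 16 m³, 4028.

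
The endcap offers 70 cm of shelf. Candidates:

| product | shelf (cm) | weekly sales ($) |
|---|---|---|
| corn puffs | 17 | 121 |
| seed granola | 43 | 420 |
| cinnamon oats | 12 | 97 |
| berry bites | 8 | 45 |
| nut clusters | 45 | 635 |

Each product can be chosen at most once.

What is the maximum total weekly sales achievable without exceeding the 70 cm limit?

Ranking by ratio (weekly sales/cm): nut clusters 14.11, seed granola 9.77, cinnamon oats 8.08.
A density-first pass picks cinnamon oats + berry bites + nut clusters — 777 at 65 cm.
Dropping cinnamon oats frees 12 cm; slotting in corn puffs (17 cm) lifts the total to 801 at 70 cm.
Runner-up cinnamon oats + berry bites + nut clusters tops out at 777.

801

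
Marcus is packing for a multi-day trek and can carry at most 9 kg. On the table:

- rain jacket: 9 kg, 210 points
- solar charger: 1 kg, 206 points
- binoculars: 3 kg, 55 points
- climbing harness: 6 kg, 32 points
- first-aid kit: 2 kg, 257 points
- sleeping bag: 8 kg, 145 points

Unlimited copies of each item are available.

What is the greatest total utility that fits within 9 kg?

1854

By utility per kg: solar charger 206.00, first-aid kit 128.50, rain jacket 23.33 lead.
The ratio ordering already packs tightly: 9×solar charger, 9 kg, 1854.
Every other selection either busts 9 kg or fails to beat 1854.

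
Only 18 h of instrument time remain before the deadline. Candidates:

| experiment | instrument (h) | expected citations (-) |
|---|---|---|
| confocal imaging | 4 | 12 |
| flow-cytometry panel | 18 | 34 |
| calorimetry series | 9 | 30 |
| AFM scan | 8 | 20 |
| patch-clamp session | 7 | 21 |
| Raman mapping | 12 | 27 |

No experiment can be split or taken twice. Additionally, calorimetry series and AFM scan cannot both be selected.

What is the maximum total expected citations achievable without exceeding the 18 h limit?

51

Ranking by ratio (expected citations/h): calorimetry series 3.33, confocal imaging 3.00, patch-clamp session 3.00, AFM scan 2.50.
A density-first pass picks confocal imaging + calorimetry series — 42 at 13 h.
Replace confocal imaging with patch-clamp session: the trade gains 9 net, giving 51 at 16 h.
That's the maximum — no feasible swap from here does better than 51.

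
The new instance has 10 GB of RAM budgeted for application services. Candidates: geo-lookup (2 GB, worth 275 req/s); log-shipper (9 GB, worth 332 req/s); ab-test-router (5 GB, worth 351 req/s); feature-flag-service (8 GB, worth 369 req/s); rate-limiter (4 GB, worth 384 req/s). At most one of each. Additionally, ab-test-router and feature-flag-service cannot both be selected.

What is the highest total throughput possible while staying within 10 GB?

Taking the top-ratio services first gives geo-lookup + rate-limiter for 659 (6 GB).
Dropping geo-lookup frees 2 GB; slotting in ab-test-router (5 GB) lifts the total to 735 at 9 GB.
Every other selection either busts 10 GB or breaks a pairing rule or fails to beat 735.

735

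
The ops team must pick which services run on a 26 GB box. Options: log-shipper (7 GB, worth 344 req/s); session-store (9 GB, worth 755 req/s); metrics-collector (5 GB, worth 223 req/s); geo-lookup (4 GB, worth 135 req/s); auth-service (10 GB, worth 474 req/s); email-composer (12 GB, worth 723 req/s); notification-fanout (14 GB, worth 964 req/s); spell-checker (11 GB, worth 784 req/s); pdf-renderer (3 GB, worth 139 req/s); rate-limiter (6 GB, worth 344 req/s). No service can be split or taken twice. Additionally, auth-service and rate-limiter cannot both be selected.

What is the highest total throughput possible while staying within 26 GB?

1883

Best packing: session-store + spell-checker + rate-limiter — 26 GB, 1883 total.
The closest alternative, session-store + notification-fanout + pdf-renderer, reaches only 1858.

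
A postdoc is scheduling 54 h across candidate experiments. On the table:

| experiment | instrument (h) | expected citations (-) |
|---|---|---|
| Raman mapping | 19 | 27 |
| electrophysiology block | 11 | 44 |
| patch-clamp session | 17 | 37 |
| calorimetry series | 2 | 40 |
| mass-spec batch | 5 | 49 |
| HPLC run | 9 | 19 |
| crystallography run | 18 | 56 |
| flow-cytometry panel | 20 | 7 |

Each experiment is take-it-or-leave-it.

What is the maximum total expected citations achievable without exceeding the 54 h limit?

The ratio ordering already packs tightly: electrophysiology block + patch-clamp session + calorimetry series + mass-spec batch + crystallography run, 53 h, 226.
Runner-up electrophysiology block + calorimetry series + mass-spec batch + HPLC run + crystallography run tops out at 208.

226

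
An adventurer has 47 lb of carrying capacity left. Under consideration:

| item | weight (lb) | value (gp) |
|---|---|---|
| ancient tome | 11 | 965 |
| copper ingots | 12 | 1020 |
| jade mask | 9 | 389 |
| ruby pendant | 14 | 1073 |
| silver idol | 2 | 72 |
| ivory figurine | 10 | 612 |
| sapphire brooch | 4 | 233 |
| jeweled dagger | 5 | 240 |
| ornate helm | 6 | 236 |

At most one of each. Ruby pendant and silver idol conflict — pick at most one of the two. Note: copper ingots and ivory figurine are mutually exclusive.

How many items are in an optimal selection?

5

Optimal total is 3531.
One optimal bundle: ancient tome + copper ingots + ruby pendant + sapphire brooch + jeweled dagger (46 lb).
Every optimal selection uses 5 items.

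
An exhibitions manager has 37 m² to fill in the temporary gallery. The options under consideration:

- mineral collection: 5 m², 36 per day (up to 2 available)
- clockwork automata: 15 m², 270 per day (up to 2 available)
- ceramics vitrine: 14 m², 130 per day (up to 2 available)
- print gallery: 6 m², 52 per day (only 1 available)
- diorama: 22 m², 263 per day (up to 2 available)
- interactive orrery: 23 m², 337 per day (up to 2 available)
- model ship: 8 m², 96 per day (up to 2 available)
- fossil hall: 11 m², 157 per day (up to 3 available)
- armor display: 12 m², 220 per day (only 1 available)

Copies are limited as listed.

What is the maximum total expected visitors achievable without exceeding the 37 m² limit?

592

Density check — armor display 18.33, clockwork automata 18.00, interactive orrery 14.65 are the best per m².
A density-first pass picks clockwork automata + model ship + armor display — 586 at 35 m².
Dropping model ship and armor display frees 20 m²; slotting in clockwork automata + print gallery (21 m²) lifts the total to 592 at 36 m².
That's the maximum — no swap from here does better than 592.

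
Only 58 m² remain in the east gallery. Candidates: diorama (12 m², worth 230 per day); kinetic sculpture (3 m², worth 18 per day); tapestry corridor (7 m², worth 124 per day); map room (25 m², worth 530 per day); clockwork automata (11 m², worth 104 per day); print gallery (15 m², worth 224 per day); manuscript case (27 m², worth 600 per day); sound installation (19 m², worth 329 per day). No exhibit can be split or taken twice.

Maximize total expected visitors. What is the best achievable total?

Filling by ratio: kinetic sculpture + map room + manuscript case for 1148, with 3 m² left unused.
The 28 m² tied up in kinetic sculpture and map room is better spent on diorama + sound installation — total rises to 1159 (58 m²).
Nothing else within 58 m² beats 1159.

1159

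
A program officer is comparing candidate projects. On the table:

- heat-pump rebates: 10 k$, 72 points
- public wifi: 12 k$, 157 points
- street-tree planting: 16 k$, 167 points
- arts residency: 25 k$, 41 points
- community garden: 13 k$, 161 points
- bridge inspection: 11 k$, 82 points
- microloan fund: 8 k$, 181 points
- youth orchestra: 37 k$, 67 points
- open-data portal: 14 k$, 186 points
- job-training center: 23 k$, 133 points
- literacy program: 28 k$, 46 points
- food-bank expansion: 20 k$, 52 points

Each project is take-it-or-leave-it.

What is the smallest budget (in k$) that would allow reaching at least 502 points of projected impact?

Look for the lowest-budget combination reaching 502.
public wifi + microloan fund + open-data portal reaches 524 using 34 k$.
Below 34 k$ the best achievable stays under 502.

34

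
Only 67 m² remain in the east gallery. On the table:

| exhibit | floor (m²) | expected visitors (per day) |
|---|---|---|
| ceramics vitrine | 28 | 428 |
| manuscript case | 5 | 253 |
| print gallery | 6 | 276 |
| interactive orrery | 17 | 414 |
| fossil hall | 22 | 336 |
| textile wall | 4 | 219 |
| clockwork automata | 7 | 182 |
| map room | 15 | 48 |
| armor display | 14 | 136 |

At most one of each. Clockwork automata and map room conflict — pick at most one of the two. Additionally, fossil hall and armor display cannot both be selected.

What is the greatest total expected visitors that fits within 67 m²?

By expected visitors per m²: textile wall 54.75, manuscript case 50.60, print gallery 46.00, clockwork automata 26.00 lead.
Ceramics vitrine + manuscript case + print gallery + interactive orrery + textile wall + clockwork automata uses 67 of the 67 m² and totals 1772.
Next best is manuscript case + print gallery + interactive orrery + fossil hall + textile wall + clockwork automata at 1680 (61 m²) — short by 92.

1772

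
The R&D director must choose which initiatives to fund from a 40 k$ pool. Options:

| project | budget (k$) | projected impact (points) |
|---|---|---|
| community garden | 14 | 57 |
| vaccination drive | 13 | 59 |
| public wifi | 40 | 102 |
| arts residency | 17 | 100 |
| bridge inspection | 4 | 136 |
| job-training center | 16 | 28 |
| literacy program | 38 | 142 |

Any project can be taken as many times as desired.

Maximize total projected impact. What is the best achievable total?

Taking 10×bridge inspection: 40 k$ used, 1360 in projected impact.

1360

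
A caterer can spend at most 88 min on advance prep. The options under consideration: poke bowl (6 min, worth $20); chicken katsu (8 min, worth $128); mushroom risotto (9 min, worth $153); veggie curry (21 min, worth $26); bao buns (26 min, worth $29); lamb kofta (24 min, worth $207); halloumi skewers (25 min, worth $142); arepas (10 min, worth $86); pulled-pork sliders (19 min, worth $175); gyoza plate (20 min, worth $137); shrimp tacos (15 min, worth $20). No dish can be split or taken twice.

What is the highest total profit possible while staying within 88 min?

A density-first pass picks poke bowl + chicken katsu + mushroom risotto + lamb kofta + arepas + pulled-pork sliders — 769 at 76 min.
The 10 min tied up in arepas is better spent on gyoza plate — total rises to 820 (86 min).
Nothing else within 88 min beats 820.

820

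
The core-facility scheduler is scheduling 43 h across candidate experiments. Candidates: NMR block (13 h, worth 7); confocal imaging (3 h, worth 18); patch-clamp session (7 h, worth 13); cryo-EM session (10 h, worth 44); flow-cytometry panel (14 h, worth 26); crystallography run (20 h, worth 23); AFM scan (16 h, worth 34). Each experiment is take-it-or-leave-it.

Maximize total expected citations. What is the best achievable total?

By expected citations per h: confocal imaging 6.00, cryo-EM session 4.40, AFM scan 2.12 lead.
Taking the top-ratio experiments first gives confocal imaging + patch-clamp session + cryo-EM session + AFM scan for 109 (36 h).
Dropping patch-clamp session frees 7 h; slotting in flow-cytometry panel (14 h) lifts the total to 122 at 43 h.
Nothing else within 43 h beats 122.

122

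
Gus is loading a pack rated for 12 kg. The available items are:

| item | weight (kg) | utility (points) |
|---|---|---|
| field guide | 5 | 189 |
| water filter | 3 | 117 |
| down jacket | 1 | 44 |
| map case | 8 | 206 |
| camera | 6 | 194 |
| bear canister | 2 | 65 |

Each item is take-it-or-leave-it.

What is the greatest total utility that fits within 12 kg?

427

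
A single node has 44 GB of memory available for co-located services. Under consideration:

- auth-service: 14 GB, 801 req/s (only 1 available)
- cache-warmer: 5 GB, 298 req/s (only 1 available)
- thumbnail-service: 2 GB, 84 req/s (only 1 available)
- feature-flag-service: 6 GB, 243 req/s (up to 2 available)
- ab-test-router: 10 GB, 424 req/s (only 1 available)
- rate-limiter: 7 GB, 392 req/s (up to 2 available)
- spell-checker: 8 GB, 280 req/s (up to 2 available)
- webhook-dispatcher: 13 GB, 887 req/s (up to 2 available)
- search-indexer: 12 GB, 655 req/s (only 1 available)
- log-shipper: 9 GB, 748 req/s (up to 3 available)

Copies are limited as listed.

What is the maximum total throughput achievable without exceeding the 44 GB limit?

3270

Greedy by ratio would take thumbnail-service + webhook-dispatcher + 3×log-shipper: 42 GB used, total 3215.
Dropping thumbnail-service and log-shipper frees 11 GB; slotting in webhook-dispatcher (13 GB) lifts the total to 3270 at 44 GB.
Every other selection either busts 44 GB or exceeds an availability limit or fails to beat 3270.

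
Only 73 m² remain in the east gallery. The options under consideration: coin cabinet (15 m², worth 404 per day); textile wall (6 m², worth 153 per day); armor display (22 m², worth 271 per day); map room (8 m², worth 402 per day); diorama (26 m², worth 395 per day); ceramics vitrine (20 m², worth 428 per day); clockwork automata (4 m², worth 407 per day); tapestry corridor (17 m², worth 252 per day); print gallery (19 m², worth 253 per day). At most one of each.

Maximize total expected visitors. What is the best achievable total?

2047

Ranking by ratio (expected visitors/m²): clockwork automata 101.75, map room 50.25, coin cabinet 26.93, textile wall 25.50.
Filling by ratio: coin cabinet + textile wall + map room + ceramics vitrine + clockwork automata + tapestry corridor for 2046, with 3 m² left unused.
Dropping tapestry corridor frees 17 m²; slotting in print gallery (19 m²) lifts the total to 2047 at 72 m².
Nothing else within 73 m² beats 2047.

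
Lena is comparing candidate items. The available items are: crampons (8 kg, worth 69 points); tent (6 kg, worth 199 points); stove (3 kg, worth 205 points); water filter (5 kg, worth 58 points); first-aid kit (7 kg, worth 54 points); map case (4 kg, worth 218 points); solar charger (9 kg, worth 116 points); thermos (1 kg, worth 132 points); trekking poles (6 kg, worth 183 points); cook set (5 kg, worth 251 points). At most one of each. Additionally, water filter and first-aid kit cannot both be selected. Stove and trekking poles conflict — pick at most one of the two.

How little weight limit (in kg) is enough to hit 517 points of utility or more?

Need the lightest bundle worth ≥ 517.
stove + map case + thermos reaches 555 using 8 kg.
Any bundle with less than 8 kg falls short of 517.

8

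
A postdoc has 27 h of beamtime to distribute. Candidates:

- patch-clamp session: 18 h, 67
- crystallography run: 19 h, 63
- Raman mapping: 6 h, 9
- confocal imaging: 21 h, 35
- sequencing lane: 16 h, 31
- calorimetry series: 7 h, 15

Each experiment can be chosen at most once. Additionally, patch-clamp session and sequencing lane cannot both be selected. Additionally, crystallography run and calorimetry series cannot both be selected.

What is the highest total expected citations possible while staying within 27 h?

Taking patch-clamp session + calorimetry series: 25 h used, 82 in expected citations.
Every other selection either busts 27 h or breaks a pairing rule or fails to beat 82.

82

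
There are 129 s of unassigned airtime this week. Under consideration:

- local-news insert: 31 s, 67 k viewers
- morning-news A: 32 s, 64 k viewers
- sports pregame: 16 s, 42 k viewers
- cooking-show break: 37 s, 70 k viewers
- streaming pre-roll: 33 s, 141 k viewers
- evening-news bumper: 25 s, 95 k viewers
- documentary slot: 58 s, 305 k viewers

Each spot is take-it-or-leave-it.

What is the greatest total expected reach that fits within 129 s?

541

Taking streaming pre-roll + evening-news bumper + documentary slot: 116 s used, 541 in expected reach.
The spare 13 s is too small for any remaining spot, and no exchange beats 541.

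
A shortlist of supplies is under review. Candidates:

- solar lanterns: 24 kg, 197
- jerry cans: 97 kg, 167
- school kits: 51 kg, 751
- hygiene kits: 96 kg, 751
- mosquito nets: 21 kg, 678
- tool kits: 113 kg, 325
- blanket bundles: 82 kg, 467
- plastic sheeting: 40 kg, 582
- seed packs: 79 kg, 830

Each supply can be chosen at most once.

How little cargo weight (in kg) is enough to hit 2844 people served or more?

215

Minimise kg subject to total people served ≥ 2844.
solar lanterns + school kits + mosquito nets + plastic sheeting + seed packs reaches 3038 using 215 kg.
Any bundle with less than 215 kg falls short of 2844.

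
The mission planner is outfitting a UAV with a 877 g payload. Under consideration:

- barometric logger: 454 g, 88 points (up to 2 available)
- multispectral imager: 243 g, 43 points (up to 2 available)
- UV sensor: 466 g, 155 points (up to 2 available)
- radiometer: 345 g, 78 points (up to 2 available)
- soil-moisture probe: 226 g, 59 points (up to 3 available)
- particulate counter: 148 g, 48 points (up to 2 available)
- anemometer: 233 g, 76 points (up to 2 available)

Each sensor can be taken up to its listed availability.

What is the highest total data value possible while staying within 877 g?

279

Ranking by ratio (data value/g): UV sensor 0.33, anemometer 0.33, particulate counter 0.32, soil-moisture probe 0.26.
UV sensor + particulate counter + anemometer uses 847 of the 877 g and totals 279.
That's the maximum — no swap from here does better than 279.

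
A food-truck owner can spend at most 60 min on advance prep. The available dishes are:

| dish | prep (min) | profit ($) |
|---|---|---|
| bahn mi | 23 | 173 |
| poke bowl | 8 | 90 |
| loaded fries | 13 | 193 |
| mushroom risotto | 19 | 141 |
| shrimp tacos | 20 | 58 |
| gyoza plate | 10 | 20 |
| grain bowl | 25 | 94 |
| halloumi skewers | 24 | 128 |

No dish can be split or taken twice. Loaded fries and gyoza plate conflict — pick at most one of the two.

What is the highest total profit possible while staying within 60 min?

507

By profit per min: loaded fries 14.85, poke bowl 11.25, bahn mi 7.52, mushroom risotto 7.42 lead.
Bahn mi + loaded fries + mushroom risotto uses 55 of the 60 min and totals 507.
Every other selection either busts 60 min or breaks a pairing rule or fails to beat 507.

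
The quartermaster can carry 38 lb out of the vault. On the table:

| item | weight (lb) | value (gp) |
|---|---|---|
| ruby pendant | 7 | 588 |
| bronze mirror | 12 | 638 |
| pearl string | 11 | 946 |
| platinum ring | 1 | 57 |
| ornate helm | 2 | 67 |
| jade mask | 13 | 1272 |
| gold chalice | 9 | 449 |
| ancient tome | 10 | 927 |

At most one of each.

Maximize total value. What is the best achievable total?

Taking pearl string + platinum ring + ornate helm + jade mask + ancient tome: 37 lb used, 3269 in value.
Next best is pearl string + ornate helm + jade mask + ancient tome at 3212 (36 lb) — short by 57.

3269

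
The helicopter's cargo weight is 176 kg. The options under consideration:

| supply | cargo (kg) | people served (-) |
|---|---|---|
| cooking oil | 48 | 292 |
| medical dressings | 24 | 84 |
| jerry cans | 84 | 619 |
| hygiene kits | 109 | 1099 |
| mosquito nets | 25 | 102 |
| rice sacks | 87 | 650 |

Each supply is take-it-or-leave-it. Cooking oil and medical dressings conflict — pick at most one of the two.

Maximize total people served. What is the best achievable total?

1391

Cooking oil + hygiene kits uses 157 of the 176 kg and totals 1391.
Every other selection either busts 176 kg or breaks a pairing rule or fails to beat 1391.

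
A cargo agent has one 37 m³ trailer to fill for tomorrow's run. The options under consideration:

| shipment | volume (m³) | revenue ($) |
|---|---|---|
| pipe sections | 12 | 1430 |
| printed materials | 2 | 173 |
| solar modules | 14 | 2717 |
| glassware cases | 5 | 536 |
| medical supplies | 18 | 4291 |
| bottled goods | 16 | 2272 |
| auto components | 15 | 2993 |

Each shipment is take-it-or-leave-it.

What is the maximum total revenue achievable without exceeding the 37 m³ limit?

A density-first pass picks printed materials + medical supplies + auto components — 7457 at 35 m³.
Replace printed materials and auto components with solar modules + glassware cases: the trade gains 87 net, giving 7544 at 37 m³.
Runner-up printed materials + medical supplies + auto components tops out at 7457.

7544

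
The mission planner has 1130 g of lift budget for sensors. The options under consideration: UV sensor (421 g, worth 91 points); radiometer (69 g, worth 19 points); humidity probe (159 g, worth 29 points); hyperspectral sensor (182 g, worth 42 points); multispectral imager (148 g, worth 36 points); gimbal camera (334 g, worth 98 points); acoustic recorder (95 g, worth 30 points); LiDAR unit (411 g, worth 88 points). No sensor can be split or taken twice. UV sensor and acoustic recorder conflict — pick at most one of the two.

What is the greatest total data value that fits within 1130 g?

277

Taking the top-ratio sensors first gives radiometer + humidity probe + hyperspectral sensor + multispectral imager + gimbal camera + acoustic recorder for 254 (987 g).
Dropping humidity probe and multispectral imager frees 307 g; slotting in LiDAR unit (411 g) lifts the total to 277 at 1091 g.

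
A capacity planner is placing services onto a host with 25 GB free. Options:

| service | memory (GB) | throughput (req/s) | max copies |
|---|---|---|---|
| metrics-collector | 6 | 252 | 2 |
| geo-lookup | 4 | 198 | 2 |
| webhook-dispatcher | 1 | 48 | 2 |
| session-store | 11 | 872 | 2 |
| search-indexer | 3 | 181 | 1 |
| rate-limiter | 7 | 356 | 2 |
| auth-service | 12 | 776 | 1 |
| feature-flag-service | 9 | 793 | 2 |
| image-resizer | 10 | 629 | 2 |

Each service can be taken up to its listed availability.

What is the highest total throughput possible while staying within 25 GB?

1965

Best packing: geo-lookup + search-indexer + 2×feature-flag-service — 25 GB, 1965 total.
Every other selection either busts 25 GB or exceeds an availability limit or fails to beat 1965.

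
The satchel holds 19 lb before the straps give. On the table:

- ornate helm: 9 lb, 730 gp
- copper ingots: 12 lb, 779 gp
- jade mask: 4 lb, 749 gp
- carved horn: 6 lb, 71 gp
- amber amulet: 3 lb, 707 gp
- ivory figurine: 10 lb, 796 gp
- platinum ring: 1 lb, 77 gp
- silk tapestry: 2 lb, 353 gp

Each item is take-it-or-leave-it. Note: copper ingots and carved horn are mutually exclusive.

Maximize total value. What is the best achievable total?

Density check — amber amulet 235.67, jade mask 187.25, silk tapestry 176.50 are the best per lb.
Ornate helm + jade mask + amber amulet + platinum ring + silk tapestry uses 19 of the 19 lb and totals 2616.
Next best is jade mask + amber amulet + ivory figurine + silk tapestry at 2605 (19 lb) — short by 11.

2616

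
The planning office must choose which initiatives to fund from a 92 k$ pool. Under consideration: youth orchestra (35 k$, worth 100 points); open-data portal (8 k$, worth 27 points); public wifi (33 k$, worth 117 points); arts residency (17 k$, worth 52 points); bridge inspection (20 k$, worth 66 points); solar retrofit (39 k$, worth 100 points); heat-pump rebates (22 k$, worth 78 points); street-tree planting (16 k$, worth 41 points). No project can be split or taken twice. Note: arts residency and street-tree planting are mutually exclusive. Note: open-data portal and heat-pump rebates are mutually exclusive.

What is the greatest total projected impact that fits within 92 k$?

313

Best packing: public wifi + arts residency + bridge inspection + heat-pump rebates — 92 k$, 313 total.
That's the maximum — no feasible swap from here does better than 313.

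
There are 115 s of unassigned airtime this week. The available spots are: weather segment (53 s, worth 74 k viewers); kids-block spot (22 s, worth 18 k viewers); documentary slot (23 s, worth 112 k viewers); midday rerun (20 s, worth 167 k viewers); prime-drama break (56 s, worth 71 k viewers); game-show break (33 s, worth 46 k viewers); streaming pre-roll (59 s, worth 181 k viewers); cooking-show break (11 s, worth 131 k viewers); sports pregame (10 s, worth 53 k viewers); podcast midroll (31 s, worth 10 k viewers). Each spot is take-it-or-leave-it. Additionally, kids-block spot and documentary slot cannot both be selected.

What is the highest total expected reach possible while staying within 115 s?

Taking the top-ratio spots first gives documentary slot + midday rerun + game-show break + cooking-show break + sports pregame for 509 (97 s).
Dropping game-show break and sports pregame frees 43 s; slotting in streaming pre-roll (59 s) lifts the total to 591 at 113 s.

591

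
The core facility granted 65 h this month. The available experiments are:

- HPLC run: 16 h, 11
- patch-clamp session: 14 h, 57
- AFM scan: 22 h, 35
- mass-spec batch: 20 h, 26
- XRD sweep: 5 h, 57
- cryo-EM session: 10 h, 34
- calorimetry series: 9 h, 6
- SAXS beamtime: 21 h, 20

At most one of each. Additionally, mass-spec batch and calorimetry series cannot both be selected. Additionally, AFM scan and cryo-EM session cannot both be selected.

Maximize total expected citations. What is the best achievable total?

185

Taking HPLC run + patch-clamp session + mass-spec batch + XRD sweep + cryo-EM session: 65 h used, 185 in expected citations.
No other feasible combination exceeds 185.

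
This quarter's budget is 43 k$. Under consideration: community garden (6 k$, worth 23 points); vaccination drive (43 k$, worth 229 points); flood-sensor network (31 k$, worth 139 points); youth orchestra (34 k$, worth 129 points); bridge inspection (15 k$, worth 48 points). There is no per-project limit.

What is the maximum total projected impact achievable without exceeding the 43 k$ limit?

229

Taking vaccination drive: 43 k$ used, 229 in projected impact.
Every other selection either busts 43 k$ or fails to beat 229.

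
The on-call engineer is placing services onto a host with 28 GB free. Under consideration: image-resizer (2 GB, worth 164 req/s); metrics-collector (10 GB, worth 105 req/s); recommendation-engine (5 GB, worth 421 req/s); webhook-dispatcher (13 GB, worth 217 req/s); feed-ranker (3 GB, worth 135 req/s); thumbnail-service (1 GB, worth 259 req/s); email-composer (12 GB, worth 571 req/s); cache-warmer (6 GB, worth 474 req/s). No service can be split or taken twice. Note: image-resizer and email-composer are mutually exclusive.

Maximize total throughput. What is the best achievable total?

Best packing: recommendation-engine + feed-ranker + thumbnail-service + email-composer + cache-warmer — 27 GB, 1860 total.

1860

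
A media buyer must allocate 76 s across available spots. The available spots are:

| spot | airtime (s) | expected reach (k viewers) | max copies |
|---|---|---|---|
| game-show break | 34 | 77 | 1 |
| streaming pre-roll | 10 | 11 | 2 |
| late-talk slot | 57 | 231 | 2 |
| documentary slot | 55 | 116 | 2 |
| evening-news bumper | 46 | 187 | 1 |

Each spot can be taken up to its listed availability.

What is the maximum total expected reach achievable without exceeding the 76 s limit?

242

Filling by ratio: 2×streaming pre-roll + evening-news bumper for 209, with 10 s left unused.
Replace streaming pre-roll and evening-news bumper with late-talk slot: the trade gains 33 net, giving 242 at 67 s.
No other feasible combination exceeds 242.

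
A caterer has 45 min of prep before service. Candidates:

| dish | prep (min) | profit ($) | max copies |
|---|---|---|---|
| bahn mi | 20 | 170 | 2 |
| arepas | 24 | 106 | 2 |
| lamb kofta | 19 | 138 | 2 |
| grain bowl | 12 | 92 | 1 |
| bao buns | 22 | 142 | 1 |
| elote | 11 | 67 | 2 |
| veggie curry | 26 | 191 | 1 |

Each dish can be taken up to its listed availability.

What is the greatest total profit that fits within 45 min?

340

By profit per min: bahn mi 8.50, grain bowl 7.67, veggie curry 7.35, lamb kofta 7.26 lead.
Best packing: 2×bahn mi — 40 min, 340 total.
The spare 5 min is too small for any remaining dish, and no exchange beats 340.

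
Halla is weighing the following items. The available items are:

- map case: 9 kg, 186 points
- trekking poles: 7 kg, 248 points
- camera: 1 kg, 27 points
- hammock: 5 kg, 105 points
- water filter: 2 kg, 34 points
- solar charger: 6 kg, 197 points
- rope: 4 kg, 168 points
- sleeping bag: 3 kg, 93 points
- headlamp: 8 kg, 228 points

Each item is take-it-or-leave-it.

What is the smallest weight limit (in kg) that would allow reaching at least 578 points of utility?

17

Need the lightest bundle worth ≥ 578.
trekking poles + solar charger + rope: 613 utility at 17 kg.
Below 17 kg the best achievable stays under 578.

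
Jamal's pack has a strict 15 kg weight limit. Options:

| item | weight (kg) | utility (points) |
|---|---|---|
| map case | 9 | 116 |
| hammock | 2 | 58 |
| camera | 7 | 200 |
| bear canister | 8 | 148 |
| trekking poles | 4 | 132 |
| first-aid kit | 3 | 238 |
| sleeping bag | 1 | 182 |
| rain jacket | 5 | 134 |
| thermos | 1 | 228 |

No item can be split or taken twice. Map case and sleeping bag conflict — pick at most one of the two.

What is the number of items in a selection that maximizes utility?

5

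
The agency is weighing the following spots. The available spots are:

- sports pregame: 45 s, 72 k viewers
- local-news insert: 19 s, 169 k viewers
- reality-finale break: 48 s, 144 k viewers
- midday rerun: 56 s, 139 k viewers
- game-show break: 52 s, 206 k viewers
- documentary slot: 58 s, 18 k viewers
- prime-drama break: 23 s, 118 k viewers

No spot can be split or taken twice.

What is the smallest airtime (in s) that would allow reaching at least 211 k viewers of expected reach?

42

Look for the lowest-airtime combination reaching 211.
local-news insert + prime-drama break: 287 expected reach at 42 s.
Below 42 s the best achievable stays under 211.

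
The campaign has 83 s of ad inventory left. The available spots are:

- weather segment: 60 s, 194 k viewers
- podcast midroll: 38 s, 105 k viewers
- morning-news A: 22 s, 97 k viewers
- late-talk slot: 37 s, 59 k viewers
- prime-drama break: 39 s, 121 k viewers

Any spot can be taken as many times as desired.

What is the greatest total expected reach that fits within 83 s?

315

A density-first pass picks 3×morning-news A — 291 at 66 s.
The 22 s tied up in morning-news A is better spent on prime-drama break — total rises to 315 (83 s).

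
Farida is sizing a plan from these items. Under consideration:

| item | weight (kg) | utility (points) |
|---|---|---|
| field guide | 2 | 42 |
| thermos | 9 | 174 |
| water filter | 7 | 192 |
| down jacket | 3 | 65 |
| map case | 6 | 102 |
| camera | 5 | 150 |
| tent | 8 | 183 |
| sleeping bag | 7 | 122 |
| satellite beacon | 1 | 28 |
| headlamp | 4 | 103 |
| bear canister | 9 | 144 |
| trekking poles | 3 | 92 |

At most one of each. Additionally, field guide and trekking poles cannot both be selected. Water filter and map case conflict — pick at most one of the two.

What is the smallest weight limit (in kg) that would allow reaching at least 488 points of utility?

Need the lightest bundle worth ≥ 488.
water filter + down jacket + camera + trekking poles: 499 utility at 18 kg.
Below 18 kg the best achievable stays under 488.

18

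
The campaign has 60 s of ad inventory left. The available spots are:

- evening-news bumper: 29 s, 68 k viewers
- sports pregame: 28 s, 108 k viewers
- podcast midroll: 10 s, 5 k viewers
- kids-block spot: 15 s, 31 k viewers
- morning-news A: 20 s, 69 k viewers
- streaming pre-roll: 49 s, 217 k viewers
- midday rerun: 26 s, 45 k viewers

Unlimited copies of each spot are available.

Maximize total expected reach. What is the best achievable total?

Ranking by ratio (expected reach/s): streaming pre-roll 4.43, sports pregame 3.86, morning-news A 3.45.
Best packing: podcast midroll + streaming pre-roll — 59 s, 222 total.
Every other selection either busts 60 s or fails to beat 222.

222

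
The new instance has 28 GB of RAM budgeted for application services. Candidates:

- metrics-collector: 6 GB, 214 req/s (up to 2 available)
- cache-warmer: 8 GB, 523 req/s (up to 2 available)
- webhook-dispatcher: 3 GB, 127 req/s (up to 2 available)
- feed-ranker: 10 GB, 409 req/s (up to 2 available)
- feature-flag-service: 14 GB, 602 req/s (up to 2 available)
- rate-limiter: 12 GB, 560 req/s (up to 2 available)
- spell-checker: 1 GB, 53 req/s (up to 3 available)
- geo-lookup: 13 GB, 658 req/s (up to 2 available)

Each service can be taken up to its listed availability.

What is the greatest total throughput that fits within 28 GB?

By throughput per GB: cache-warmer 65.38, spell-checker 53.00, geo-lookup 50.62, rate-limiter 46.67 lead.
The ratio heuristic lands on 2×cache-warmer + 2×webhook-dispatcher + 3×spell-checker (1459) but leaves 3 GB idle.
Replace 2×webhook-dispatcher and 3×spell-checker with rate-limiter: the trade gains 147 net, giving 1606 at 28 GB.
Nothing else within 28 GB beats 1606.

1606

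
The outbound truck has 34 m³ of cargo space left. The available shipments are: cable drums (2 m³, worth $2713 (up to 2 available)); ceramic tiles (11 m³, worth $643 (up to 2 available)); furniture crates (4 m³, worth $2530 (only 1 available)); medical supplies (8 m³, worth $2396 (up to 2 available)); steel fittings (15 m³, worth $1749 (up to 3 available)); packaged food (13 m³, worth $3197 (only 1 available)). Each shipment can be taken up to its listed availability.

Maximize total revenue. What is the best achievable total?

13549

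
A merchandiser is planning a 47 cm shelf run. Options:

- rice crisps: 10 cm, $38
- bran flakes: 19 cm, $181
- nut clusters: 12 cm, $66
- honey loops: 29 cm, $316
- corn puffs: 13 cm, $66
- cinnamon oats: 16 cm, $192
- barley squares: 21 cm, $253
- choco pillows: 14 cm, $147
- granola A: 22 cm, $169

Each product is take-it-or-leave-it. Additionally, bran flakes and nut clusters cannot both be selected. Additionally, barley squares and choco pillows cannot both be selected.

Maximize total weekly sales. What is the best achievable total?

Ranking by ratio (weekly sales/cm): barley squares 12.05, cinnamon oats 12.00, honey loops 10.90.
Taking the top-ratio products first gives rice crisps + cinnamon oats + barley squares for 483 (47 cm).
Replace rice crisps and barley squares with honey loops: the trade gains 25 net, giving 508 at 45 cm.

508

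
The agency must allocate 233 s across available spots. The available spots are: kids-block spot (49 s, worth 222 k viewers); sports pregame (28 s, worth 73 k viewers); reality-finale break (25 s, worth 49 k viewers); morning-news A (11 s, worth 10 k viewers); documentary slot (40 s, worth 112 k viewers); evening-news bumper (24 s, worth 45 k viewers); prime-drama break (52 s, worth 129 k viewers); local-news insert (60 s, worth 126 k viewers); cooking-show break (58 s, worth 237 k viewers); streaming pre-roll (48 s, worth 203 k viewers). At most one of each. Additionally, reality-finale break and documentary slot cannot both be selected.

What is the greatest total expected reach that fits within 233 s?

847

Best packing: kids-block spot + sports pregame + documentary slot + cooking-show break + streaming pre-roll — 223 s, 847 total.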